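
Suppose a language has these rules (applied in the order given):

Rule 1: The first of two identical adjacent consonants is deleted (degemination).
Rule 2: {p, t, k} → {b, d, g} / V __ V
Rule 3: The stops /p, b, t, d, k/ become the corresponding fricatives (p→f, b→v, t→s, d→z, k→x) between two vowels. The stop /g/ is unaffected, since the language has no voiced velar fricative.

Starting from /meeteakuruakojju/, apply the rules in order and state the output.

Rule 1 (degemination): /jj/ is a geminate; the first /j/ deletes. /meeteakuruakojju/ → meeteakuruakoju.
Rule 2 (intervocalic voicing): /t/ is a voiceless stop between vowels /e/ and /e/, so it voices to [d]. /k/ is a voiceless stop between vowels /a/ and /u/, so it voices to [g]. /k/ is a voiceless stop between vowels /a/ and /o/, so it voices to [g]. /meeteakuruakoju/ → meedeaguruagoju.
Rule 3 (intervocalic spirantization): /d/ is a stop between vowels /e/ and /e/, so it spirantizes to the fricative [z]. /meedeaguruagoju/ → meezeaguruagoju.

meezeaguruagoju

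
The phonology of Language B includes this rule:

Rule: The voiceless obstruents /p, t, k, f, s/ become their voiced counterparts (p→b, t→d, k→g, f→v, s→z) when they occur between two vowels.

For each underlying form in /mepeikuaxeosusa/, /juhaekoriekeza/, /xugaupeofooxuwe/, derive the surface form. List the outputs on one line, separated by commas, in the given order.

mebeiguaxeozuza, juhaegoriegeza, xugaubeovooxuwe

/mepeikuaxeosusa/: /p/ is a voiceless obstruent between vowels /e/ and /e/, so it voices to [b]. /k/ is a voiceless obstruent between vowels /i/ and /u/, so it voices to [g]. /s/ is a voiceless obstruent between vowels /o/ and /u/, so it voices to [z]. /s/ is a voiceless obstruent between vowels /u/ and /a/, so it voices to [z]. → [mebeiguaxeozuza].
/juhaekoriekeza/: /k/ is a voiceless obstruent between vowels /e/ and /o/, so it voices to [g]. /k/ is a voiceless obstruent between vowels /e/ and /e/, so it voices to [g]. → [juhaegoriegeza].
/xugaupeofooxuwe/: /p/ is a voiceless obstruent between vowels /u/ and /e/, so it voices to [b]. /f/ is a voiceless obstruent between vowels /o/ and /o/, so it voices to [v]. → [xugaubeovooxuwe].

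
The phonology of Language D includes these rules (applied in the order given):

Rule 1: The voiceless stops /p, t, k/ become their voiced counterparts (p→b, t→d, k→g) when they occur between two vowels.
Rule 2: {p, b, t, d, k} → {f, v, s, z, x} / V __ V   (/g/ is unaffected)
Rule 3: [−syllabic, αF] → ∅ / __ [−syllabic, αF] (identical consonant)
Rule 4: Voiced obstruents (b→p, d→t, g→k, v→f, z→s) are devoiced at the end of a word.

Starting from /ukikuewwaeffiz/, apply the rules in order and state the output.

ugiguewaefis

Rule 1 (intervocalic voicing): /k/ is a voiceless stop between vowels /u/ and /i/, so it voices to [g]. /k/ is a voiceless stop between vowels /i/ and /u/, so it voices to [g]. /ukikuewwaeffiz/ → ugiguewwaeffiz.
Rule 2 (intervocalic spirantization): no segment meets the environment; /ugiguewwaeffiz/ is unchanged.
Rule 3 (degemination): /ww/ is a geminate; the first /w/ deletes. /ff/ is a geminate; the first /f/ deletes. /ugiguewwaeffiz/ → ugiguewaefiz.
Rule 4 (final devoicing): /z/ is a voiced obstruent in word-final position, so it devoices to [s]. /ugiguewaefiz/ → ugiguewaefis.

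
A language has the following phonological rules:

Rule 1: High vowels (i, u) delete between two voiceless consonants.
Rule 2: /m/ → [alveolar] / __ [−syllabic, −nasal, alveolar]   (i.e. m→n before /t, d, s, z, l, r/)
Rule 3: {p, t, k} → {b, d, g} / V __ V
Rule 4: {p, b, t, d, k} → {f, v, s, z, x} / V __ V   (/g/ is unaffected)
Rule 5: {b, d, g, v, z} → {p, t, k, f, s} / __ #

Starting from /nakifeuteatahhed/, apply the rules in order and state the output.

Rule 1 (high vowel syncope): /i/ is a high vowel flanked by voiceless consonants /k/ and /f/, so it deletes. /nakifeuteatahhed/ → nakfeuteatahhed.
Rule 2 (nasal place assimilation): no segment meets the environment; /nakfeuteatahhed/ is unchanged.
Rule 3 (intervocalic voicing): /t/ is a voiceless stop between vowels /u/ and /e/, so it voices to [d]. /t/ is a voiceless stop between vowels /a/ and /a/, so it voices to [d]. /nakfeuteatahhed/ → nakfeudeadahhed.
Rule 4 (intervocalic spirantization): /d/ is a stop between vowels /u/ and /e/, so it spirantizes to the fricative [z]. /d/ is a stop between vowels /a/ and /a/, so it spirantizes to the fricative [z]. /nakfeudeadahhed/ → nakfeuzeazahhed.
Rule 5 (final devoicing): /d/ is a voiced obstruent in word-final position, so it devoices to [t]. /nakfeuzeazahhed/ → nakfeuzeazahhet.

nakfeuzeazahhet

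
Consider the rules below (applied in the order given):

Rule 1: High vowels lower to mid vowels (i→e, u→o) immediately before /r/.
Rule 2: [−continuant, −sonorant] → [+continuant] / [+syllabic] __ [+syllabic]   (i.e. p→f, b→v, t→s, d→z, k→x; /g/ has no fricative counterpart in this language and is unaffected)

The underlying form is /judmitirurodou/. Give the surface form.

Rule 1 (pre-rhotic lowering): /i/ is a high vowel immediately before /r/, so it lowers to [e]. /u/ is a high vowel immediately before /r/, so it lowers to [o]. /judmitirurodou/ → judmiterorodou.
Rule 2 (intervocalic spirantization): /t/ is a stop between vowels /i/ and /e/, so it spirantizes to the fricative [s]. /d/ is a stop between vowels /o/ and /o/, so it spirantizes to the fricative [z]. /judmiterorodou/ → judmiserorozou.

judmiserorozou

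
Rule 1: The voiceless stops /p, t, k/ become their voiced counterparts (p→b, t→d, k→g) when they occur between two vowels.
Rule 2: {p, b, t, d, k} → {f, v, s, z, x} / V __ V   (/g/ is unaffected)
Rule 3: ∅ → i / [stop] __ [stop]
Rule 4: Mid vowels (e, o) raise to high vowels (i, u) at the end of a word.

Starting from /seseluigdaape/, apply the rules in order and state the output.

Rule 1 (intervocalic voicing): /p/ is a voiceless stop between vowels /a/ and /e/, so it voices to [b]. /seseluigdaape/ → seseluigdaabe.
Rule 2 (intervocalic spirantization): /b/ is a stop between vowels /a/ and /e/, so it spirantizes to the fricative [v]. /seseluigdaabe/ → seseluigdaave.
Rule 3 (stop-cluster i-epenthesis): /g/ and /d/ form a stop–stop cluster, so [i] is inserted between them. /seseluigdaave/ → seseluigidaave.
Rule 4 (final vowel raising): /e/ is a mid vowel in word-final position, so it raises to [i]. /seseluigidaave/ → seseluigidaavi.

seseluigidaavi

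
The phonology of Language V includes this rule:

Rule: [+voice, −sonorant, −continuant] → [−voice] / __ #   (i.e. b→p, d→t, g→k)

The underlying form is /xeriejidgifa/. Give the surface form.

No segment of /xeriejidgifa/ meets the structural description of the rule, so the form surfaces unchanged.

xeriejidgifa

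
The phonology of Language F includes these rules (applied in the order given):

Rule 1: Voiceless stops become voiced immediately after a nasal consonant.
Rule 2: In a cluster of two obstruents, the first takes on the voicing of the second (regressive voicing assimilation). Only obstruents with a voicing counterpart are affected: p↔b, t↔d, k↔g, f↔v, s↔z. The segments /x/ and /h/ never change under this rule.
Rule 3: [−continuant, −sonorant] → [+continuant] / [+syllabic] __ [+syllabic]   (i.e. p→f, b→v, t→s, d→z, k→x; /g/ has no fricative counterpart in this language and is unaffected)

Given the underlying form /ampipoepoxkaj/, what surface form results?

ambifoefoxkaj

Rule 1 (post-nasal voicing): /p/ is a voiceless stop immediately after the nasal /m/, so it voices to [b]. /ampipoepoxkaj/ → ambipoepoxkaj.
Rule 2 (regressive voicing assimilation): no segment meets the environment; /ambipoepoxkaj/ is unchanged.
Rule 3 (intervocalic spirantization): /p/ is a stop between vowels /i/ and /o/, so it spirantizes to the fricative [f]. /p/ is a stop between vowels /e/ and /o/, so it spirantizes to the fricative [f]. /ambipoepoxkaj/ → ambifoefoxkaj.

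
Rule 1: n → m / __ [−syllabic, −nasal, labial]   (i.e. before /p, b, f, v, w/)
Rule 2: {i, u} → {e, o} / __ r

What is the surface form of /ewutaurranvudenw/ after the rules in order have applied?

Rule 1 (nasal place assimilation): /n/ precedes the labial consonant /v/, so it assimilates in place to [m]. /n/ precedes the labial consonant /w/, so it assimilates in place to [m]. /ewutaurranvudenw/ → ewutaurramvudemw.
Rule 2 (pre-rhotic lowering): /u/ is a high vowel immediately before /r/, so it lowers to [o]. /ewutaurramvudemw/ → ewutaorramvudemw.

ewutaorramvudemw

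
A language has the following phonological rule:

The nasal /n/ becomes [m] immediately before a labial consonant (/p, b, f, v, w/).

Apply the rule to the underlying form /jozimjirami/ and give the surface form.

No segment of /jozimjirami/ meets the structural description of the rule, so the form surfaces unchanged.

jozimjirami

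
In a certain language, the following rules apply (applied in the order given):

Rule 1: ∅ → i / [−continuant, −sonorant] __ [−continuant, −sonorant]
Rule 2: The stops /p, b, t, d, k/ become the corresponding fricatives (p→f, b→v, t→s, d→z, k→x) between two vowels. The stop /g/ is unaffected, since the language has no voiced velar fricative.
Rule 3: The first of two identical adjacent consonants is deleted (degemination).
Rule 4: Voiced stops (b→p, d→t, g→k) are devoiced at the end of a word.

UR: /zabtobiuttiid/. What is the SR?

Rule 1 (stop-cluster i-epenthesis): /b/ and /t/ form a stop–stop cluster, so [i] is inserted between them. /t/ and /t/ form a stop–stop cluster, so [i] is inserted between them. /zabtobiuttiid/ → zabitobiutitiid.
Rule 2 (intervocalic spirantization): /b/ is a stop between vowels /a/ and /i/, so it spirantizes to the fricative [v]. /t/ is a stop between vowels /i/ and /o/, so it spirantizes to the fricative [s]. /b/ is a stop between vowels /o/ and /i/, so it spirantizes to the fricative [v]. /t/ is a stop between vowels /u/ and /i/, so it spirantizes to the fricative [s]. /t/ is a stop between vowels /i/ and /i/, so it spirantizes to the fricative [s]. /zabitobiutitiid/ → zavisoviusisiid.
Rule 3 (degemination): no segment meets the environment; /zavisoviusisiid/ is unchanged.
Rule 4 (final devoicing): /d/ is a voiced stop in word-final position, so it devoices to [t]. /zavisoviusisiid/ → zavisoviusisiit.

zavisoviusisiit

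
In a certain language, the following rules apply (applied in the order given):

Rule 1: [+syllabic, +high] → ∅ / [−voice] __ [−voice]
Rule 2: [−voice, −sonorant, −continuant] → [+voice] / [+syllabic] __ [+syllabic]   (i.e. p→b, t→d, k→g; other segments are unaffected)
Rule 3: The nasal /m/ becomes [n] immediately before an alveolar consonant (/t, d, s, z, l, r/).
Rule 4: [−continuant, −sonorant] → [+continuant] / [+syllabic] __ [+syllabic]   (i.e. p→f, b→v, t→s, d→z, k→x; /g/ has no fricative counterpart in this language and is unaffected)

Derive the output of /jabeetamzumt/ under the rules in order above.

Rule 1 (high vowel syncope): no segment meets the environment; /jabeetamzumt/ is unchanged.
Rule 2 (intervocalic voicing): /t/ is a voiceless stop between vowels /e/ and /a/, so it voices to [d]. /jabeetamzumt/ → jabeedamzumt.
Rule 3 (nasal place assimilation): /m/ precedes the alveolar consonant /z/, so it assimilates in place to [n]. /m/ precedes the alveolar consonant /t/, so it assimilates in place to [n]. /jabeedamzumt/ → jabeedanzunt.
Rule 4 (intervocalic spirantization): /b/ is a stop between vowels /a/ and /e/, so it spirantizes to the fricative [v]. /d/ is a stop between vowels /e/ and /a/, so it spirantizes to the fricative [z]. /jabeedanzunt/ → javeezanzunt.

javeezanzunt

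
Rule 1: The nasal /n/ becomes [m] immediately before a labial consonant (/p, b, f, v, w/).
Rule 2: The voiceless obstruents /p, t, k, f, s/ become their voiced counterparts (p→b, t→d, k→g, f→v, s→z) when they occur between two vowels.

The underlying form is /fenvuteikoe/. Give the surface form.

Rule 1 (nasal place assimilation): /n/ precedes the labial consonant /v/, so it assimilates in place to [m]. /fenvuteikoe/ → femvuteikoe.
Rule 2 (intervocalic voicing): /t/ is a voiceless obstruent between vowels /u/ and /e/, so it voices to [d]. /k/ is a voiceless obstruent between vowels /i/ and /o/, so it voices to [g]. /femvuteikoe/ → femvudeigoe.

femvudeigoe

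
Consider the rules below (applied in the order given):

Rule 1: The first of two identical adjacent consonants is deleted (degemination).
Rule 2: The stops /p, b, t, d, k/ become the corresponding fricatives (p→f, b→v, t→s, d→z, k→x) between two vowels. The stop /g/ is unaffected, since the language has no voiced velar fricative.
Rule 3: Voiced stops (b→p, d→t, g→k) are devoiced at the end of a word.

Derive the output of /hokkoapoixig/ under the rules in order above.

hoxoafoixik

Rule 1 (degemination): /kk/ is a geminate; the first /k/ deletes. /hokkoapoixig/ → hokoapoixig.
Rule 2 (intervocalic spirantization): /k/ is a stop between vowels /o/ and /o/, so it spirantizes to the fricative [x]. /p/ is a stop between vowels /a/ and /o/, so it spirantizes to the fricative [f]. /hokoapoixig/ → hoxoafoixig.
Rule 3 (final devoicing): /g/ is a voiced stop in word-final position, so it devoices to [k]. /hoxoafoixig/ → hoxoafoixik.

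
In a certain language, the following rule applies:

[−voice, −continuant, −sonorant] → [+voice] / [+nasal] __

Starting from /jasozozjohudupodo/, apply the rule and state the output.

jasozozjohudupodo

No segment of /jasozozjohudupodo/ meets the structural description of the rule, so the form surfaces unchanged.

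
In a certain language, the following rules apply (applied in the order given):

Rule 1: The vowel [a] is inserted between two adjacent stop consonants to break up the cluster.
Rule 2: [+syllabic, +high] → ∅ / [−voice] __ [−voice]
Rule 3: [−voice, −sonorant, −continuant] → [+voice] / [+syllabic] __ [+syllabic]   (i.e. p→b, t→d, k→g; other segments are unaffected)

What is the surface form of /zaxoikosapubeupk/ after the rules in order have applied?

Rule 1 (stop-cluster a-epenthesis): /p/ and /k/ form a stop–stop cluster, so [a] is inserted between them. /zaxoikosapubeupk/ → zaxoikosapubeupak.
Rule 2 (high vowel syncope): no segment meets the environment; /zaxoikosapubeupak/ is unchanged.
Rule 3 (intervocalic voicing): /k/ is a voiceless stop between vowels /i/ and /o/, so it voices to [g]. /p/ is a voiceless stop between vowels /a/ and /u/, so it voices to [b]. /p/ is a voiceless stop between vowels /u/ and /a/, so it voices to [b]. /zaxoikosapubeupak/ → zaxoigosabubeubak.

zaxoigosabubeubak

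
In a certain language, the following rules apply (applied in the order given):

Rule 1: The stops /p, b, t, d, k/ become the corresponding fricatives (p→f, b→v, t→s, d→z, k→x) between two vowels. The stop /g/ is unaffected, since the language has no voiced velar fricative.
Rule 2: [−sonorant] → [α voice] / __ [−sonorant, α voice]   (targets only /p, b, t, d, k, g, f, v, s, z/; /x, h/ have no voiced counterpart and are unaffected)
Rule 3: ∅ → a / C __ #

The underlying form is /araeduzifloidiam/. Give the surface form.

Rule 1 (intervocalic spirantization): /d/ is a stop between vowels /e/ and /u/, so it spirantizes to the fricative [z]. /d/ is a stop between vowels /i/ and /i/, so it spirantizes to the fricative [z]. /araeduzifloidiam/ → araezuzifloiziam.
Rule 2 (regressive voicing assimilation): no segment meets the environment; /araezuzifloiziam/ is unchanged.
Rule 3 (final a-epenthesis): the form ends in the consonant /m/, so [a] is inserted word-finally. /araezuzifloiziam/ → araezuzifloiziama.

araezuzifloiziama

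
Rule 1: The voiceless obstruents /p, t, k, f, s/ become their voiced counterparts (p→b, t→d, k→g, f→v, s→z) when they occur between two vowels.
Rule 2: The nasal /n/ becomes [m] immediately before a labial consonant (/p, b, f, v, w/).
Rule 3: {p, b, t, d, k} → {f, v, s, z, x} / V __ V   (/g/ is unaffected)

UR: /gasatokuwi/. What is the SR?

gazazoguwi

Rule 1 (intervocalic voicing): /s/ is a voiceless obstruent between vowels /a/ and /a/, so it voices to [z]. /t/ is a voiceless obstruent between vowels /a/ and /o/, so it voices to [d]. /k/ is a voiceless obstruent between vowels /o/ and /u/, so it voices to [g]. /gasatokuwi/ → gazadoguwi.
Rule 2 (nasal place assimilation): no segment meets the environment; /gazadoguwi/ is unchanged.
Rule 3 (intervocalic spirantization): /d/ is a stop between vowels /a/ and /o/, so it spirantizes to the fricative [z]. /gazadoguwi/ → gazazoguwi.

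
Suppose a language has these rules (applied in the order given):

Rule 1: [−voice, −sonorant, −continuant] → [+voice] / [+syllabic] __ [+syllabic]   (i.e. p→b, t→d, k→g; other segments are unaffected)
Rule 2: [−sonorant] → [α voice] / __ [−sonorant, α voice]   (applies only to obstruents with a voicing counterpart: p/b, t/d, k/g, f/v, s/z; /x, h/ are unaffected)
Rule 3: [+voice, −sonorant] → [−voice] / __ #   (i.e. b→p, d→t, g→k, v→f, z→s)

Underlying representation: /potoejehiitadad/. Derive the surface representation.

Rule 1 (intervocalic voicing): /t/ is a voiceless stop between vowels /o/ and /o/, so it voices to [d]. /t/ is a voiceless stop between vowels /i/ and /a/, so it voices to [d]. /potoejehiitadad/ → podoejehiidadad.
Rule 2 (regressive voicing assimilation): no segment meets the environment; /podoejehiidadad/ is unchanged.
Rule 3 (final devoicing): /d/ is a voiced obstruent in word-final position, so it devoices to [t]. /podoejehiidadad/ → podoejehiidadat.

podoejehiidadat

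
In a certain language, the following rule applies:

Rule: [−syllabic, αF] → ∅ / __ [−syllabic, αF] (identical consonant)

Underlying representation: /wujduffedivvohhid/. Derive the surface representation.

/ff/ is a geminate; the first /f/ deletes.
/vv/ is a geminate; the first /v/ deletes.
/hh/ is a geminate; the first /h/ deletes.
The other instances of /w/, /j/, /d/, /f/, /v/, /h/ do not occur in the required environment and remain unchanged.
Surface form: [wujdufedivohid].

wujdufedivohid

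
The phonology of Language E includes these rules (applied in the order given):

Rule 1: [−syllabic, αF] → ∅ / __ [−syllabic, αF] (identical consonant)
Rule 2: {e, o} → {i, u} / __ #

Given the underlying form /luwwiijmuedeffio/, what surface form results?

luwiijmuedefiu

Rule 1 (degemination): /ww/ is a geminate; the first /w/ deletes. /ff/ is a geminate; the first /f/ deletes. /luwwiijmuedeffio/ → luwiijmuedefio.
Rule 2 (final vowel raising): /o/ is a mid vowel in word-final position, so it raises to [u]. /luwiijmuedefio/ → luwiijmuedefiu.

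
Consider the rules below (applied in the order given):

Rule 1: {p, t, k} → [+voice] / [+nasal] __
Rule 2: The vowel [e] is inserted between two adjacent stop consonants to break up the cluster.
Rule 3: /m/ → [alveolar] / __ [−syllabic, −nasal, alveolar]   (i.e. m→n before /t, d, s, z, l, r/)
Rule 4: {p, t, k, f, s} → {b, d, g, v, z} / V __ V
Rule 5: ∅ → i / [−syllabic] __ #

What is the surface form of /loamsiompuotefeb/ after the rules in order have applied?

Rule 1 (post-nasal voicing): /p/ is a voiceless stop immediately after the nasal /m/, so it voices to [b]. /loamsiompuotefeb/ → loamsiombuotefeb.
Rule 2 (stop-cluster e-epenthesis): no segment meets the environment; /loamsiombuotefeb/ is unchanged.
Rule 3 (nasal place assimilation): /m/ precedes the alveolar consonant /s/, so it assimilates in place to [n]. /loamsiombuotefeb/ → loansiombuotefeb.
Rule 4 (intervocalic voicing): /t/ is a voiceless obstruent between vowels /o/ and /e/, so it voices to [d]. /f/ is a voiceless obstruent between vowels /e/ and /e/, so it voices to [v]. /loansiombuotefeb/ → loansiombuodeveb.
Rule 5 (final i-epenthesis): the form ends in the consonant /b/, so [i] is inserted word-finally. /loansiombuodeveb/ → loansiombuodevebi.

loansiombuodevebi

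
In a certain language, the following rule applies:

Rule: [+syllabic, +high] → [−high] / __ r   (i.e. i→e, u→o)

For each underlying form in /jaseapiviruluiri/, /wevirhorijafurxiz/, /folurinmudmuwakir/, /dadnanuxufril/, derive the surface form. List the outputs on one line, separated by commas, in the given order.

jaseapiverulueri, weverhorijaforxiz, folorinmudmuwaker, dadnanuxufril

/jaseapiviruluiri/: /i/ is a high vowel immediately before /r/, so it lowers to [e]. /i/ is a high vowel immediately before /r/, so it lowers to [e]. → [jaseapiverulueri].
/wevirhorijafurxiz/: /i/ is a high vowel immediately before /r/, so it lowers to [e]. /u/ is a high vowel immediately before /r/, so it lowers to [o]. → [weverhorijaforxiz].
/folurinmudmuwakir/: /u/ is a high vowel immediately before /r/, so it lowers to [o]. /i/ is a high vowel immediately before /r/, so it lowers to [e]. → [folorinmudmuwaker].
/dadnanuxufril/: the rule's environment is not met; surfaces unchanged as [dadnanuxufril].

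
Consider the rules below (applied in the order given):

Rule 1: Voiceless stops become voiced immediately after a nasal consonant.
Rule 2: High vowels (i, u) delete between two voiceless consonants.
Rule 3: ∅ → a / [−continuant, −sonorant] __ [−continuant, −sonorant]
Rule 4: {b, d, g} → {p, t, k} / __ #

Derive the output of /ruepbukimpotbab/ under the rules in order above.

ruepabukimbotabap

Rule 1 (post-nasal voicing): /p/ is a voiceless stop immediately after the nasal /m/, so it voices to [b]. /ruepbukimpotbab/ → ruepbukimbotbab.
Rule 2 (high vowel syncope): no segment meets the environment; /ruepbukimbotbab/ is unchanged.
Rule 3 (stop-cluster a-epenthesis): /p/ and /b/ form a stop–stop cluster, so [a] is inserted between them. /t/ and /b/ form a stop–stop cluster, so [a] is inserted between them. /ruepbukimbotbab/ → ruepabukimbotabab.
Rule 4 (final devoicing): /b/ is a voiced stop in word-final position, so it devoices to [p]. /ruepabukimbotabab/ → ruepabukimbotabap.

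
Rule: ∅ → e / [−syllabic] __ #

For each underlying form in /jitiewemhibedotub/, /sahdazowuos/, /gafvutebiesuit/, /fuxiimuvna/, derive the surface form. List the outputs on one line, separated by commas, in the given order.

jitiewemhibedotube, sahdazowuose, gafvutebiesuite, fuxiimuvna

/jitiewemhibedotub/: the form ends in the consonant /b/, so [e] is inserted word-finally. → [jitiewemhibedotube].
/sahdazowuos/: the form ends in the consonant /s/, so [e] is inserted word-finally. → [sahdazowuose].
/gafvutebiesuit/: the form ends in the consonant /t/, so [e] is inserted word-finally. → [gafvutebiesuite].
/fuxiimuvna/: the rule's environment is not met; surfaces unchanged as [fuxiimuvna].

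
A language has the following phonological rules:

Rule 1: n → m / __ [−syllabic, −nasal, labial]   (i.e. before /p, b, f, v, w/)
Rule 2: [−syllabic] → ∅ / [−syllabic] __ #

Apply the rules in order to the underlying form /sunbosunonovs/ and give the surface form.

sumbosunonov

Rule 1 (nasal place assimilation): /n/ precedes the labial consonant /b/, so it assimilates in place to [m]. /sunbosunonovs/ → sumbosunonovs.
Rule 2 (final cluster simplification): /s/ is the second consonant of a word-final cluster /vs/, so it deletes. /sumbosunonovs/ → sumbosunonov.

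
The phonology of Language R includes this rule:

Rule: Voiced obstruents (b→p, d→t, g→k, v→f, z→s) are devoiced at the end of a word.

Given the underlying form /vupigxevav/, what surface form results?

vupigxevaf

Scanning /vupigxevav/: /v/ at position 1 is not in the conditioning environment; /g/ at position 5 is not in the conditioning environment; /v/ at position 8 is not in the conditioning environment; /v/ is a voiced obstruent in word-final position, so it devoices to [f].
Result: [vupigxevaf].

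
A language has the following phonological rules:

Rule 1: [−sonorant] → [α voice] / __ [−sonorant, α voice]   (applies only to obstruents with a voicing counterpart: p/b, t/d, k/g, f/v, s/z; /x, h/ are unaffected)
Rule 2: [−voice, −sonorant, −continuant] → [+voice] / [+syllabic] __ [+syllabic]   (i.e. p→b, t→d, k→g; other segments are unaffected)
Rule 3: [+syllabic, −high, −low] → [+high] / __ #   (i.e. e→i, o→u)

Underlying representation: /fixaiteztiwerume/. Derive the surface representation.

Rule 1 (regressive voicing assimilation): /z/ precedes the voiceless obstruent /t/, so it devoices to [s] by assimilation. /fixaiteztiwerume/ → fixaitestiwerume.
Rule 2 (intervocalic voicing): /t/ is a voiceless stop between vowels /i/ and /e/, so it voices to [d]. /fixaitestiwerume/ → fixaidestiwerume.
Rule 3 (final vowel raising): /e/ is a mid vowel in word-final position, so it raises to [i]. /fixaidestiwerume/ → fixaidestiwerumi.

fixaidestiwerumi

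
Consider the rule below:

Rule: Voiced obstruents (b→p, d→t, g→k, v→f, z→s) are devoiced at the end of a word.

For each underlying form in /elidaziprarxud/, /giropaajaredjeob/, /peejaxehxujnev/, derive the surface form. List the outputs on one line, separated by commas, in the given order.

elidaziprarxut, giropaajaredjeop, peejaxehxujnef

/elidaziprarxud/: /d/ is a voiced obstruent in word-final position, so it devoices to [t]. → [elidaziprarxut].
/giropaajaredjeob/: /b/ is a voiced obstruent in word-final position, so it devoices to [p]. → [giropaajaredjeop].
/peejaxehxujnev/: /v/ is a voiced obstruent in word-final position, so it devoices to [f]. → [peejaxehxujnef].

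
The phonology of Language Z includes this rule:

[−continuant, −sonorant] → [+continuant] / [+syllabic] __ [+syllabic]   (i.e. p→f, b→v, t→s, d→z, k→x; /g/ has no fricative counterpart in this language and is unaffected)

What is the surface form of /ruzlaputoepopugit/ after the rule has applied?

ruzlafusoefofugit

/p/ is a stop between vowels /a/ and /u/, so it spirantizes to the fricative [f].
/t/ is a stop between vowels /u/ and /o/, so it spirantizes to the fricative [s].
/p/ is a stop between vowels /e/ and /o/, so it spirantizes to the fricative [f].
/p/ is a stop between vowels /o/ and /u/, so it spirantizes to the fricative [f].
The other instance of /t/ does not occur in the required environment and remains unchanged.
Surface form: [ruzlafusoefofugit].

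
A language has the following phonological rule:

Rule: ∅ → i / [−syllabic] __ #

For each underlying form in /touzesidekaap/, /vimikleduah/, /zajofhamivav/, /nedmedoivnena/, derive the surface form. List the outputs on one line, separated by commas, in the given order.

/touzesidekaap/: the form ends in the consonant /p/, so [i] is inserted word-finally. → [touzesidekaapi].
/vimikleduah/: the form ends in the consonant /h/, so [i] is inserted word-finally. → [vimikleduahi].
/zajofhamivav/: the form ends in the consonant /v/, so [i] is inserted word-finally. → [zajofhamivavi].
/nedmedoivnena/: the rule's environment is not met; surfaces unchanged as [nedmedoivnena].

touzesidekaapi, vimikleduahi, zajofhamivavi, nedmedoivnena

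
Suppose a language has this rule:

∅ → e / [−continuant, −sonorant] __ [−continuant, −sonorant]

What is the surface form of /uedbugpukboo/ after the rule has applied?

uedebugepukeboo

/d/ and /b/ form a stop–stop cluster, so [e] is inserted between them.
/g/ and /p/ form a stop–stop cluster, so [e] is inserted between them.
/k/ and /b/ form a stop–stop cluster, so [e] is inserted between them.
Surface form: [uedebugepukeboo].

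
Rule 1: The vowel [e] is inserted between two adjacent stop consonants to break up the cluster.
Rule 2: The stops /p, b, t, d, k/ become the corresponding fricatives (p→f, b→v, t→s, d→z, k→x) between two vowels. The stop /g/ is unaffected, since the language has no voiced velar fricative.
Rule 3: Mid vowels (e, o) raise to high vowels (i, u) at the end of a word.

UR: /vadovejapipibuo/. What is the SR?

Rule 1 (stop-cluster e-epenthesis): no segment meets the environment; /vadovejapipibuo/ is unchanged.
Rule 2 (intervocalic spirantization): /d/ is a stop between vowels /a/ and /o/, so it spirantizes to the fricative [z]. /p/ is a stop between vowels /a/ and /i/, so it spirantizes to the fricative [f]. /p/ is a stop between vowels /i/ and /i/, so it spirantizes to the fricative [f]. /b/ is a stop between vowels /i/ and /u/, so it spirantizes to the fricative [v]. /vadovejapipibuo/ → vazovejafifivuo.
Rule 3 (final vowel raising): /o/ is a mid vowel in word-final position, so it raises to [u]. /vazovejafifivuo/ → vazovejafifivuu.

vazovejafifivuu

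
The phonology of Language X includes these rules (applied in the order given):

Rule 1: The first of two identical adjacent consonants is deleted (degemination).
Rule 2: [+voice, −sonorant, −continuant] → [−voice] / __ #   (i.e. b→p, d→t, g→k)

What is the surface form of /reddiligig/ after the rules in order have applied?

Rule 1 (degemination): /dd/ is a geminate; the first /d/ deletes. /reddiligig/ → rediligig.
Rule 2 (final devoicing): /g/ is a voiced stop in word-final position, so it devoices to [k]. /rediligig/ → rediligik.

rediligik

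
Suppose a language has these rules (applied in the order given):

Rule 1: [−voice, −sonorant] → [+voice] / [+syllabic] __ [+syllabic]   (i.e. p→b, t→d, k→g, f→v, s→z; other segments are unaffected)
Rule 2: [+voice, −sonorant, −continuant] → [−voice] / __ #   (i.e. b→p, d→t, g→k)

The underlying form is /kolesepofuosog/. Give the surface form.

Rule 1 (intervocalic voicing): /s/ is a voiceless obstruent between vowels /e/ and /e/, so it voices to [z]. /p/ is a voiceless obstruent between vowels /e/ and /o/, so it voices to [b]. /f/ is a voiceless obstruent between vowels /o/ and /u/, so it voices to [v]. /s/ is a voiceless obstruent between vowels /o/ and /o/, so it voices to [z]. /kolesepofuosog/ → kolezebovuozog.
Rule 2 (final devoicing): /g/ is a voiced stop in word-final position, so it devoices to [k]. /kolezebovuozog/ → kolezebovuozok.

kolezebovuozok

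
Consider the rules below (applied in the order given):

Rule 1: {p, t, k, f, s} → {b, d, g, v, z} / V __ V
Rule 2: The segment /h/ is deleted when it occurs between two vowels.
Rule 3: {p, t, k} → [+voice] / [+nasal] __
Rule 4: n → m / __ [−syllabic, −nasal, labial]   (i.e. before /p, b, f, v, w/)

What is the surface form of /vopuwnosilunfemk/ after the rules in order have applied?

Rule 1 (intervocalic voicing): /p/ is a voiceless obstruent between vowels /o/ and /u/, so it voices to [b]. /s/ is a voiceless obstruent between vowels /o/ and /i/, so it voices to [z]. /vopuwnosilunfemk/ → vobuwnozilunfemk.
Rule 2 (intervocalic h-deletion): no segment meets the environment; /vobuwnozilunfemk/ is unchanged.
Rule 3 (post-nasal voicing): /k/ is a voiceless stop immediately after the nasal /m/, so it voices to [g]. /vobuwnozilunfemk/ → vobuwnozilunfemg.
Rule 4 (nasal place assimilation): /n/ precedes the labial consonant /f/, so it assimilates in place to [m]. /vobuwnozilunfemg/ → vobuwnozilumfemg.

vobuwnozilumfemg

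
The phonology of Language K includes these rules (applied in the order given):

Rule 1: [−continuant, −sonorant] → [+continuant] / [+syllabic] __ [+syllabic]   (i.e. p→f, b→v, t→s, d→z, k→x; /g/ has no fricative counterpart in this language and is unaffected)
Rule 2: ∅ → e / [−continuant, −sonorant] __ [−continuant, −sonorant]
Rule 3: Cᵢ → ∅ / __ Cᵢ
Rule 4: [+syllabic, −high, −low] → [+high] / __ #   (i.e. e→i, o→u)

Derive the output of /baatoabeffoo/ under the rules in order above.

baasoavefou

Rule 1 (intervocalic spirantization): /t/ is a stop between vowels /a/ and /o/, so it spirantizes to the fricative [s]. /b/ is a stop between vowels /a/ and /e/, so it spirantizes to the fricative [v]. /baatoabeffoo/ → baasoaveffoo.
Rule 2 (stop-cluster e-epenthesis): no segment meets the environment; /baasoaveffoo/ is unchanged.
Rule 3 (degemination): /ff/ is a geminate; the first /f/ deletes. /baasoaveffoo/ → baasoavefoo.
Rule 4 (final vowel raising): /o/ is a mid vowel in word-final position, so it raises to [u]. /baasoavefoo/ → baasoavefou.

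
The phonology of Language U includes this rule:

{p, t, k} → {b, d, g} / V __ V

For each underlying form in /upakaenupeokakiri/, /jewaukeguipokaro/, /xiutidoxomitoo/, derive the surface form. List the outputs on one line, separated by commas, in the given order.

/upakaenupeokakiri/: /p/ is a voiceless stop between vowels /u/ and /a/, so it voices to [b]. /k/ is a voiceless stop between vowels /a/ and /a/, so it voices to [g]. /p/ is a voiceless stop between vowels /u/ and /e/, so it voices to [b]. /k/ is a voiceless stop between vowels /o/ and /a/, so it voices to [g]. /k/ is a voiceless stop between vowels /a/ and /i/, so it voices to [g]. → [ubagaenubeogagiri].
/jewaukeguipokaro/: /k/ is a voiceless stop between vowels /u/ and /e/, so it voices to [g]. /p/ is a voiceless stop between vowels /i/ and /o/, so it voices to [b]. /k/ is a voiceless stop between vowels /o/ and /a/, so it voices to [g]. → [jewaugeguibogaro].
/xiutidoxomitoo/: /t/ is a voiceless stop between vowels /u/ and /i/, so it voices to [d]. /t/ is a voiceless stop between vowels /i/ and /o/, so it voices to [d]. → [xiudidoxomidoo].

ubagaenubeogagiri, jewaugeguibogaro, xiudidoxomidoo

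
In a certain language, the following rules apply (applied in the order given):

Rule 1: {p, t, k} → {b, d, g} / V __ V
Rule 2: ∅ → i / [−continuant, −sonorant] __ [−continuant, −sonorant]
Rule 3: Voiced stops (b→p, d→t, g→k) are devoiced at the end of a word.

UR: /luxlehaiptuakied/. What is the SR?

Rule 1 (intervocalic voicing): /k/ is a voiceless stop between vowels /a/ and /i/, so it voices to [g]. /luxlehaiptuakied/ → luxlehaiptuagied.
Rule 2 (stop-cluster i-epenthesis): /p/ and /t/ form a stop–stop cluster, so [i] is inserted between them. /luxlehaiptuagied/ → luxlehaipituagied.
Rule 3 (final devoicing): /d/ is a voiced stop in word-final position, so it devoices to [t]. /luxlehaipituagied/ → luxlehaipituagiet.

luxlehaipituagiet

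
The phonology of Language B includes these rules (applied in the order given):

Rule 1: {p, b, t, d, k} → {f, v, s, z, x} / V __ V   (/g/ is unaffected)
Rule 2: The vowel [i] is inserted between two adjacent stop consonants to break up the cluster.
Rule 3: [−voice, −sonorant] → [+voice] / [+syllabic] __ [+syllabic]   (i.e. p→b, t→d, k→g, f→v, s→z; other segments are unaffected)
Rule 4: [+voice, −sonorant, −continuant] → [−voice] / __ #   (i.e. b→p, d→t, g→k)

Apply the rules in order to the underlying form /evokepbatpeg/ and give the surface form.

evoxebibadibek

Rule 1 (intervocalic spirantization): /k/ is a stop between vowels /o/ and /e/, so it spirantizes to the fricative [x]. /evokepbatpeg/ → evoxepbatpeg.
Rule 2 (stop-cluster i-epenthesis): /p/ and /b/ form a stop–stop cluster, so [i] is inserted between them. /t/ and /p/ form a stop–stop cluster, so [i] is inserted between them. /evoxepbatpeg/ → evoxepibatipeg.
Rule 3 (intervocalic voicing): /p/ is a voiceless obstruent between vowels /e/ and /i/, so it voices to [b]. /t/ is a voiceless obstruent between vowels /a/ and /i/, so it voices to [d]. /p/ is a voiceless obstruent between vowels /i/ and /e/, so it voices to [b]. /evoxepibatipeg/ → evoxebibadibeg.
Rule 4 (final devoicing): /g/ is a voiced stop in word-final position, so it devoices to [k]. /evoxebibadibeg/ → evoxebibadibek.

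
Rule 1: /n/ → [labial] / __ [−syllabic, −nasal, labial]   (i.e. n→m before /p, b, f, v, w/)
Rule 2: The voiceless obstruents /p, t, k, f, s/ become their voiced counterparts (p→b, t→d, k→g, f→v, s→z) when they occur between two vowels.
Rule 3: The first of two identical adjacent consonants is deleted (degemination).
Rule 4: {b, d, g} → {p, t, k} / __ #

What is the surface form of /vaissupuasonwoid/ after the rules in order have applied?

Rule 1 (nasal place assimilation): /n/ precedes the labial consonant /w/, so it assimilates in place to [m]. /vaissupuasonwoid/ → vaissupuasomwoid.
Rule 2 (intervocalic voicing): /p/ is a voiceless obstruent between vowels /u/ and /u/, so it voices to [b]. /s/ is a voiceless obstruent between vowels /a/ and /o/, so it voices to [z]. /vaissupuasomwoid/ → vaissubuazomwoid.
Rule 3 (degemination): /ss/ is a geminate; the first /s/ deletes. /vaissubuazomwoid/ → vaisubuazomwoid.
Rule 4 (final devoicing): /d/ is a voiced stop in word-final position, so it devoices to [t]. /vaisubuazomwoid/ → vaisubuazomwoit.

vaisubuazomwoit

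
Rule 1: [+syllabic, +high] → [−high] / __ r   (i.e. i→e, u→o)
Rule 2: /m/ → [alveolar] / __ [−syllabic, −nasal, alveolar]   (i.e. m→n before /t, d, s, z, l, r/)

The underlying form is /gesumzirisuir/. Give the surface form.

gesunzerisuer

Rule 1 (pre-rhotic lowering): /i/ is a high vowel immediately before /r/, so it lowers to [e]. /i/ is a high vowel immediately before /r/, so it lowers to [e]. /gesumzirisuir/ → gesumzerisuer.
Rule 2 (nasal place assimilation): /m/ precedes the alveolar consonant /z/, so it assimilates in place to [n]. /gesumzerisuer/ → gesunzerisuer.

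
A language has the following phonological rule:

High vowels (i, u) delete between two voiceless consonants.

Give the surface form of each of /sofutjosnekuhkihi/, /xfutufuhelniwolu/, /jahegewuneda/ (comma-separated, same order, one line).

softjosnekhkhi, xftfhelniwolu, jahegewuneda

/sofutjosnekuhkihi/: /u/ is a high vowel flanked by voiceless consonants /f/ and /t/, so it deletes. /u/ is a high vowel flanked by voiceless consonants /k/ and /h/, so it deletes. /i/ is a high vowel flanked by voiceless consonants /k/ and /h/, so it deletes. → [softjosnekhkhi].
/xfutufuhelniwolu/: /u/ is a high vowel flanked by voiceless consonants /f/ and /t/, so it deletes. /u/ is a high vowel flanked by voiceless consonants /t/ and /f/, so it deletes. /u/ is a high vowel flanked by voiceless consonants /f/ and /h/, so it deletes. → [xftfhelniwolu].
/jahegewuneda/: the rule's environment is not met; surfaces unchanged as [jahegewuneda].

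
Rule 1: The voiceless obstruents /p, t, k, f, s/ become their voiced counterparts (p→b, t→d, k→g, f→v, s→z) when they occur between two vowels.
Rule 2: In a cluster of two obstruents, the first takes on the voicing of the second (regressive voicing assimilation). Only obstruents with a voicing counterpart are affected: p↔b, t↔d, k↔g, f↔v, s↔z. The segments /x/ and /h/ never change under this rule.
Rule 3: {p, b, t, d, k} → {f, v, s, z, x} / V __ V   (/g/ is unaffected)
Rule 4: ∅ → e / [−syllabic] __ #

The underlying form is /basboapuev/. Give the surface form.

Rule 1 (intervocalic voicing): /p/ is a voiceless obstruent between vowels /a/ and /u/, so it voices to [b]. /basboapuev/ → basboabuev.
Rule 2 (regressive voicing assimilation): /s/ precedes the voiced obstruent /b/, so it voices to [z] by assimilation. /basboabuev/ → bazboabuev.
Rule 3 (intervocalic spirantization): /b/ is a stop between vowels /a/ and /u/, so it spirantizes to the fricative [v]. /bazboabuev/ → bazboavuev.
Rule 4 (final e-epenthesis): the form ends in the consonant /v/, so [e] is inserted word-finally. /bazboavuev/ → bazboavueve.

bazboavueve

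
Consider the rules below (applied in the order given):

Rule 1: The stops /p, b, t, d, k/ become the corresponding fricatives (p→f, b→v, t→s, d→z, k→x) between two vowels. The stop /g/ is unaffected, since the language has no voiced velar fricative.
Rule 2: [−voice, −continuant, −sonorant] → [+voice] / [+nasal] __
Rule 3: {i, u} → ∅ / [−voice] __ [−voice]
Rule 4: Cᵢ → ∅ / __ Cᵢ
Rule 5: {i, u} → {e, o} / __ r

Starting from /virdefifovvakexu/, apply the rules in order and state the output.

verdefovaxexu

Rule 1 (intervocalic spirantization): /k/ is a stop between vowels /a/ and /e/, so it spirantizes to the fricative [x]. /virdefifovvakexu/ → virdefifovvaxexu.
Rule 2 (post-nasal voicing): no segment meets the environment; /virdefifovvaxexu/ is unchanged.
Rule 3 (high vowel syncope): /i/ is a high vowel flanked by voiceless consonants /f/ and /f/, so it deletes. /virdefifovvaxexu/ → virdeffovvaxexu.
Rule 4 (degemination): /ff/ is a geminate; the first /f/ deletes. /vv/ is a geminate; the first /v/ deletes. /virdeffovvaxexu/ → virdefovaxexu.
Rule 5 (pre-rhotic lowering): /i/ is a high vowel immediately before /r/, so it lowers to [e]. /virdefovaxexu/ → verdefovaxexu.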